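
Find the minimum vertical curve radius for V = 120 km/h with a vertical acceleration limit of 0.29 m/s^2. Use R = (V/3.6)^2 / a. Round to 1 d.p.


Convert speed: V = 120 / 3.6 = 33.3333 m/s
V^2 = 1111.1111 m^2/s^2
R_v = 1111.1111 / 0.29
R_v = 3831.4 m

3831.4


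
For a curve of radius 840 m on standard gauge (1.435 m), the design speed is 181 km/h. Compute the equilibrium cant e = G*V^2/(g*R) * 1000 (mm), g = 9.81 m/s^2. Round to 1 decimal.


Convert speed: V = 181 / 3.6 = 50.2778 m/s
Apply formula: e = 1.435 * 50.2778^2 / (9.81 * 840)
e = 1.435 * 2527.8549 / 8240.4
e = 0.440206 m = 440.2 mm

440.2


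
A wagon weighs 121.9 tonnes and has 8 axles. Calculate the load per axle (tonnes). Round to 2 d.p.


Load per axle = total weight / number of axles
Load = 121.9 / 8
Load = 15.24 tonnes

15.24


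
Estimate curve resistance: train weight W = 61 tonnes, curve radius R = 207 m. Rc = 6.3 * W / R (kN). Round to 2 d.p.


Rc = 6.3 * W / R
Rc = 6.3 * 61 / 207
Rc = 384.3 / 207
Rc = 1.86 kN

1.86


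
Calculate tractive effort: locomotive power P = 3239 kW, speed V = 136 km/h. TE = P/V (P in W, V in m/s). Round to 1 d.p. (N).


Convert: P = 3239 kW = 3239000 W
V = 136 / 3.6 = 37.7778 m/s
TE = 3239000 / 37.7778
TE = 85738.2 N

85738.2


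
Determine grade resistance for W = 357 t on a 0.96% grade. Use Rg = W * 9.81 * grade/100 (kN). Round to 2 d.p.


Rg = W * 9.81 * grade / 100
Rg = 357 * 9.81 * 0.96 / 100
Rg = 3502.17 * 0.0096
Rg = 33.62 kN

33.62


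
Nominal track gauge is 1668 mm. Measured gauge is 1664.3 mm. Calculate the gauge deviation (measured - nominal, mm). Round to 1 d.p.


Deviation = measured - nominal
Deviation = 1664.3 - 1668
Deviation = -3.7 mm

-3.7


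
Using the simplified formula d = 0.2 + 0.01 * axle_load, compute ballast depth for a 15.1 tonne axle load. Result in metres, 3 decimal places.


d = 0.2 + 0.01 * 15.1
d = 0.2 + 0.151
d = 0.351 m

0.351


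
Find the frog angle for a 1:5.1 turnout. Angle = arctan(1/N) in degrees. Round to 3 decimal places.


1/N = 1/5.1 = 0.196078
angle = arctan(0.196078) = 0.193622 rad
angle = 0.193622 * 180/pi = 11.094 degrees

11.094


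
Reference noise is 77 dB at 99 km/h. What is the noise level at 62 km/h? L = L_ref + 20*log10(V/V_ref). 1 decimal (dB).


V/V_ref = 62 / 99 = 0.626263
log10(0.626263) = -0.203244
20 * -0.203244 = -4.0649
L = 77 + -4.0649 = 72.9 dB

72.9


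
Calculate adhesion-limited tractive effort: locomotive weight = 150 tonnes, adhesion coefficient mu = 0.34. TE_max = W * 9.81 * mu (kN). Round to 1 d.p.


TE_max = W * g * mu
TE_max = 150 * 9.81 * 0.34
TE_max = 1471.5 * 0.34
TE_max = 500.3 kN

500.3


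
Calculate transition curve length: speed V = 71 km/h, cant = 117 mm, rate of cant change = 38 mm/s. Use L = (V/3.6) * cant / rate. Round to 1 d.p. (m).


Convert speed: V = 71 / 3.6 = 19.7222 m/s
L = 19.7222 * 117 / 38
L = 2307.5 / 38
L = 60.7 m

60.7


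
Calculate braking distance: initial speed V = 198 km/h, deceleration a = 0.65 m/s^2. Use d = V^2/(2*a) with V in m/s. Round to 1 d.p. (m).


Convert speed: V = 198 / 3.6 = 55.0 m/s
V^2 = 3025.0
d = 3025.0 / (2 * 0.65)
d = 3025.0 / 1.3
d = 2326.9 m

2326.9


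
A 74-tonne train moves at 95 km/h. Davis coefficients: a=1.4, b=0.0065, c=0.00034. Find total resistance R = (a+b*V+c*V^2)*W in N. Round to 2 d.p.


b*V = 0.0065 * 95 = 0.6175
c*V^2 = 0.00034 * 9025 = 3.0685
R_per_t = 1.4 + 0.6175 + 3.0685 = 5.086 N/t
R_total = 5.086 * 74 = 376.36 N

376.36


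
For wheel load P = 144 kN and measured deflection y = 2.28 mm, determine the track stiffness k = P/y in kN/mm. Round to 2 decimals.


Track stiffness k = P / y
k = 144 / 2.28
k = 63.16 kN/mm

63.16


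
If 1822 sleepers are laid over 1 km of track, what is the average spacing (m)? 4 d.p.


Spacing = 1000 m / number of sleepers
Spacing = 1000 / 1822
Spacing = 0.5488 m

0.5488


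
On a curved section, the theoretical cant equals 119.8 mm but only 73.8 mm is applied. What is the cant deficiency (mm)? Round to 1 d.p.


Cant deficiency = equilibrium cant - actual cant
CD = 119.8 - 73.8
CD = 46.0 mm

46.0


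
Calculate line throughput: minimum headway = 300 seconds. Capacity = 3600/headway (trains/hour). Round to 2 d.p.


Capacity = 3600 / headway
Capacity = 3600 / 300
Capacity = 12.00 trains/hour

12.00


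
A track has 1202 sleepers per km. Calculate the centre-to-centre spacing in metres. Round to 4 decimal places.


Spacing = 1000 m / number of sleepers
Spacing = 1000 / 1202
Spacing = 0.8319 m

0.8319


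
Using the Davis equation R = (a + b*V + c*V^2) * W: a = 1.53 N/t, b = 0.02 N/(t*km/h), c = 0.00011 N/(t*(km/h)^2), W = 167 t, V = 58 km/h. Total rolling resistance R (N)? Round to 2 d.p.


b*V = 0.02 * 58 = 1.16
c*V^2 = 0.00011 * 3364 = 0.37004
R_per_t = 1.53 + 1.16 + 0.37004 = 3.06004 N/t
R_total = 3.06004 * 167 = 511.03 N

511.03


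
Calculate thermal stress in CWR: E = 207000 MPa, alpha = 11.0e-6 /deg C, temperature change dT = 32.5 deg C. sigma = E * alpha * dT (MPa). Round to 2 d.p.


sigma = E * alpha * dT
sigma = 207000 * 11.0e-6 * 32.5
sigma = 2.277 * 32.5
sigma = 74.00 MPa

74.00


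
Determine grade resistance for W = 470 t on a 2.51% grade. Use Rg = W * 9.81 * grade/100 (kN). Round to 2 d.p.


Rg = W * 9.81 * grade / 100
Rg = 470 * 9.81 * 2.51 / 100
Rg = 4610.7 * 0.0251
Rg = 115.73 kN

115.73


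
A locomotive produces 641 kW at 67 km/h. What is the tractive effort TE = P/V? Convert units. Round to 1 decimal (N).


Convert: P = 641 kW = 641000 W
V = 67 / 3.6 = 18.6111 m/s
TE = 641000 / 18.6111
TE = 34441.8 N

34441.8


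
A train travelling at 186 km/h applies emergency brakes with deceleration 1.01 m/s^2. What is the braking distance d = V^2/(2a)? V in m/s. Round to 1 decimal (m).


Convert speed: V = 186 / 3.6 = 51.6667 m/s
V^2 = 2669.4444
d = 2669.4444 / (2 * 1.01)
d = 2669.4444 / 2.02
d = 1321.5 m

1321.5


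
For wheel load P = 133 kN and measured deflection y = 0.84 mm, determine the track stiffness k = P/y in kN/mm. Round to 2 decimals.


Track stiffness k = P / y
k = 133 / 0.84
k = 158.33 kN/mm

158.33


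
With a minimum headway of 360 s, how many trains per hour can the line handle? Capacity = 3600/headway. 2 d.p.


Capacity = 3600 / headway
Capacity = 3600 / 360
Capacity = 10.00 trains/hour

10.00


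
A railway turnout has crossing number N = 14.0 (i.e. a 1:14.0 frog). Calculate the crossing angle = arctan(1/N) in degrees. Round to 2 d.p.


1/N = 1/14.0 = 0.071429
angle = arctan(0.071429) = 0.071307 rad
angle = 0.071307 * 180/pi = 4.09 degrees

4.09


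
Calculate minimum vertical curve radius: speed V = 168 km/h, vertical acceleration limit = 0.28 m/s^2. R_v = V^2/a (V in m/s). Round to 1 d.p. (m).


Convert speed: V = 168 / 3.6 = 46.6667 m/s
V^2 = 2177.7778 m^2/s^2
R_v = 2177.7778 / 0.28
R_v = 7777.8 m

7777.8


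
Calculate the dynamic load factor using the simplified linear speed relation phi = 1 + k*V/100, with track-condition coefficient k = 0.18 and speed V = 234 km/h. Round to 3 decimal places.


phi = 1 + k * V / 100
phi = 1 + 0.18 * 234 / 100
phi = 1 + 0.4212
phi = 1.421

1.421


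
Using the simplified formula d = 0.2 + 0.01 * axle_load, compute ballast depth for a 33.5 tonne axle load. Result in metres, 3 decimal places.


d = 0.2 + 0.01 * 33.5
d = 0.2 + 0.335
d = 0.535 m

0.535


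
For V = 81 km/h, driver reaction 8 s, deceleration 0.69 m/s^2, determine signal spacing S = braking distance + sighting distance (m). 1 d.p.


V = 81 / 3.6 = 22.5 m/s
Braking distance = 22.5^2 / (2*0.69) = 366.8478 m
Sighting distance = 22.5 * 8 = 180.0 m
S = 366.8478 + 180.0 = 546.8 m

546.8


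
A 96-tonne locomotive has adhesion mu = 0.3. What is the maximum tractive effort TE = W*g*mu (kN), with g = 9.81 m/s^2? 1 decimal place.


TE_max = W * g * mu
TE_max = 96 * 9.81 * 0.3
TE_max = 941.76 * 0.3
TE_max = 282.5 kN

282.5


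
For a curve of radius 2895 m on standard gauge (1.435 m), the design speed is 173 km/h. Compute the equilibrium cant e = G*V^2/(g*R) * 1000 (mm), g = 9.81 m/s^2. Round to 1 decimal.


Convert speed: V = 173 / 3.6 = 48.0556 m/s
Apply formula: e = 1.435 * 48.0556^2 / (9.81 * 2895)
e = 1.435 * 2309.3364 / 28399.95
e = 0.116687 m = 116.7 mm

116.7


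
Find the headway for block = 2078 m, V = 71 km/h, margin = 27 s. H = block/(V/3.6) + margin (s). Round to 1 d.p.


V = 71 / 3.6 = 19.7222 m/s
Block traversal time = 2078 / 19.7222 = 105.3634 s
Headway = 105.3634 + 27
Headway = 132.4 s

132.4


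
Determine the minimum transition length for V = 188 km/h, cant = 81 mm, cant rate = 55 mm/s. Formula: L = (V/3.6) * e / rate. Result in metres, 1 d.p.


Convert speed: V = 188 / 3.6 = 52.2222 m/s
L = 52.2222 * 81 / 55
L = 4230.0 / 55
L = 76.9 m

76.9


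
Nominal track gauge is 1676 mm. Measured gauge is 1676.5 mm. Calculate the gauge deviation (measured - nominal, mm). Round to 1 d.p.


Deviation = measured - nominal
Deviation = 1676.5 - 1676
Deviation = 0.5 mm

0.5


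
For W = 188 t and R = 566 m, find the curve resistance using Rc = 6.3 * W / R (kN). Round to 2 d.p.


Rc = 6.3 * W / R
Rc = 6.3 * 188 / 566
Rc = 1184.4 / 566
Rc = 2.09 kN

2.09


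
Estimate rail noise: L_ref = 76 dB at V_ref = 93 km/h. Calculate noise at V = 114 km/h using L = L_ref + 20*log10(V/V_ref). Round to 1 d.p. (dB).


V/V_ref = 114 / 93 = 1.225806
log10(1.225806) = 0.088422
20 * 0.088422 = 1.7684
L = 76 + 1.7684 = 77.8 dB

77.8


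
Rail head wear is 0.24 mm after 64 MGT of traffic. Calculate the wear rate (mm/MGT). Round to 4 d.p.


Wear rate = total wear / cumulative tonnage
Rate = 0.24 / 64
Rate = 0.0038 mm/MGT

0.0038


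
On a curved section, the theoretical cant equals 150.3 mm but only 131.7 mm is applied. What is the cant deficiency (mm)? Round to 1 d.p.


Cant deficiency = equilibrium cant - actual cant
CD = 150.3 - 131.7
CD = 18.6 mm

18.6


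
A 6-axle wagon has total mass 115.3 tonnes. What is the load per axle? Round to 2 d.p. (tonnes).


Load per axle = total weight / number of axles
Load = 115.3 / 6
Load = 19.22 tonnes

19.22


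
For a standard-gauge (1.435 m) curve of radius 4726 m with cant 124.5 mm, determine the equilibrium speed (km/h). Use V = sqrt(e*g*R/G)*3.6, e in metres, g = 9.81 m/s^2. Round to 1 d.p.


Convert cant: e = 124.5 mm = 0.1245 m
V_ms = sqrt(0.1245 * 9.81 * 4726 / 1.435)
V_ms = sqrt(4022.352941) = 63.422 m/s
V = 63.422 * 3.6 = 228.3 km/h

228.3


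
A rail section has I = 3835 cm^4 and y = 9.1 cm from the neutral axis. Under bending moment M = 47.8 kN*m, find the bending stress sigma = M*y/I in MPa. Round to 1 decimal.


Convert units:
M = 47.8 kN*m = 47800000 N*mm
y = 9.1 cm = 91 mm
I = 3835 cm^4 = 38350000 mm^4
sigma = 47800000 * 91 / 38350000
sigma = 113.4 MPa

113.4


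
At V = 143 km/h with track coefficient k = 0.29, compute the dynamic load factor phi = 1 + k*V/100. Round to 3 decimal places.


phi = 1 + k * V / 100
phi = 1 + 0.29 * 143 / 100
phi = 1 + 0.4147
phi = 1.415

1.415


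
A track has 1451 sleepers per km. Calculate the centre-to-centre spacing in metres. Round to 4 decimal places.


Spacing = 1000 m / number of sleepers
Spacing = 1000 / 1451
Spacing = 0.6892 m

0.6892


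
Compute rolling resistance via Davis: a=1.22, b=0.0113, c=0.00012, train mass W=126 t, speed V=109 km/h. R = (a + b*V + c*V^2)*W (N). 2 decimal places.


b*V = 0.0113 * 109 = 1.2317
c*V^2 = 0.00012 * 11881 = 1.42572
R_per_t = 1.22 + 1.2317 + 1.42572 = 3.87742 N/t
R_total = 3.87742 * 126 = 488.55 N

488.55


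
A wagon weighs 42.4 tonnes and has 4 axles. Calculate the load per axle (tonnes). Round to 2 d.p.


Load per axle = total weight / number of axles
Load = 42.4 / 4
Load = 10.60 tonnes

10.60


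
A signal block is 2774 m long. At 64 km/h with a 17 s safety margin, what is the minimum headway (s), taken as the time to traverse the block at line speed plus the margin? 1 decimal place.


V = 64 / 3.6 = 17.7778 m/s
Block traversal time = 2774 / 17.7778 = 156.0375 s
Headway = 156.0375 + 17
Headway = 173.0 s

173.0


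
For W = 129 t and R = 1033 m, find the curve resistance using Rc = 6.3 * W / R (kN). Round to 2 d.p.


Rc = 6.3 * W / R
Rc = 6.3 * 129 / 1033
Rc = 812.7 / 1033
Rc = 0.79 kN

0.79


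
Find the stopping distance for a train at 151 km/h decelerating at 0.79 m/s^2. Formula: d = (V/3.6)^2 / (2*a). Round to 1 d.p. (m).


Convert speed: V = 151 / 3.6 = 41.9444 m/s
V^2 = 1759.3364
d = 1759.3364 / (2 * 0.79)
d = 1759.3364 / 1.58
d = 1113.5 m

1113.5


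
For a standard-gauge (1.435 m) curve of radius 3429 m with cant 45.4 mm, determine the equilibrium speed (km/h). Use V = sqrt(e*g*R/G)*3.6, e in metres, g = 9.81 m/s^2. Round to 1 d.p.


Convert cant: e = 45.4 mm = 0.0454 m
V_ms = sqrt(0.0454 * 9.81 * 3429 / 1.435)
V_ms = sqrt(1064.242123) = 32.6227 m/s
V = 32.6227 * 3.6 = 117.4 km/h

117.4


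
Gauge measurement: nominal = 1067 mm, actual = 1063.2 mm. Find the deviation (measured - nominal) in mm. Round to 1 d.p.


Deviation = measured - nominal
Deviation = 1063.2 - 1067
Deviation = -3.8 mm

-3.8


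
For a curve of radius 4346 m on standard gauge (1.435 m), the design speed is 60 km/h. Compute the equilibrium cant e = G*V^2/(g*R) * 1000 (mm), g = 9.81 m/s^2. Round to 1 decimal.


Convert speed: V = 60 / 3.6 = 16.6667 m/s
Apply formula: e = 1.435 * 16.6667^2 / (9.81 * 4346)
e = 1.435 * 277.7778 / 42634.26
e = 0.00935 m = 9.3 mm

9.3


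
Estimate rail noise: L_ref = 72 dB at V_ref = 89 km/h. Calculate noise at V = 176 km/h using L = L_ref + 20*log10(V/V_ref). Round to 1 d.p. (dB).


V/V_ref = 176 / 89 = 1.977528
log10(1.977528) = 0.296123
20 * 0.296123 = 5.9225
L = 72 + 5.9225 = 77.9 dB

77.9


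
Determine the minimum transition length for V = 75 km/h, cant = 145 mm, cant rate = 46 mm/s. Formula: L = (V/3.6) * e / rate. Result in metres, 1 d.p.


Convert speed: V = 75 / 3.6 = 20.8333 m/s
L = 20.8333 * 145 / 46
L = 3020.8333 / 46
L = 65.7 m

65.7


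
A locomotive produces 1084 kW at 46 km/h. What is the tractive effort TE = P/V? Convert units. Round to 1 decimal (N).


Convert: P = 1084 kW = 1084000 W
V = 46 / 3.6 = 12.7778 m/s
TE = 1084000 / 12.7778
TE = 84834.8 N

84834.8


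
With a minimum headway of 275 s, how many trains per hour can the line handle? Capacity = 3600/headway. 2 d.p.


Capacity = 3600 / headway
Capacity = 3600 / 275
Capacity = 13.09 trains/hour

13.09


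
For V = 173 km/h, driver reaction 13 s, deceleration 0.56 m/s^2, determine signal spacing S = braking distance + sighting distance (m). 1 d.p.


V = 173 / 3.6 = 48.0556 m/s
Braking distance = 48.0556^2 / (2*0.56) = 2061.9075 m
Sighting distance = 48.0556 * 13 = 624.7222 m
S = 2061.9075 + 624.7222 = 2686.6 m

2686.6


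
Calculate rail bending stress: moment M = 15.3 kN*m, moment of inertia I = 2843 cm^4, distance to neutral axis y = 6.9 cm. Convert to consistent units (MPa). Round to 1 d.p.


Convert units:
M = 15.3 kN*m = 15300000 N*mm
y = 6.9 cm = 69 mm
I = 2843 cm^4 = 28430000 mm^4
sigma = 15300000 * 69 / 28430000
sigma = 37.1 MPa

37.1


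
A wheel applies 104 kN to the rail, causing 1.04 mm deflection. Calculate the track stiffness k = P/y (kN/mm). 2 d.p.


Track stiffness k = P / y
k = 104 / 1.04
k = 100.00 kN/mm

100.00


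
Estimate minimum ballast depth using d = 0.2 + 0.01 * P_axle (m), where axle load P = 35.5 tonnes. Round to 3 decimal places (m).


d = 0.2 + 0.01 * 35.5
d = 0.2 + 0.355
d = 0.555 m

0.555


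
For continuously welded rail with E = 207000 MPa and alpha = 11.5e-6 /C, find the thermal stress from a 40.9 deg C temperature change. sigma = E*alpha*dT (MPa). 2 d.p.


sigma = E * alpha * dT
sigma = 207000 * 11.5e-6 * 40.9
sigma = 2.3805 * 40.9
sigma = 97.36 MPa

97.36


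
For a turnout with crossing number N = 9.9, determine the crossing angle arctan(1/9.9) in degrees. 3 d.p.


1/N = 1/9.9 = 0.10101
angle = arctan(0.10101) = 0.100669 rad
angle = 0.100669 * 180/pi = 5.768 degrees

5.768


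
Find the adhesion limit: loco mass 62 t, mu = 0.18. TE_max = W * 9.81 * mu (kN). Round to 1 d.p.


TE_max = W * g * mu
TE_max = 62 * 9.81 * 0.18
TE_max = 608.22 * 0.18
TE_max = 109.5 kN

109.5


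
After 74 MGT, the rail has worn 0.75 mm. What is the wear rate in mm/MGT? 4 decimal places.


Wear rate = total wear / cumulative tonnage
Rate = 0.75 / 74
Rate = 0.0101 mm/MGT

0.0101


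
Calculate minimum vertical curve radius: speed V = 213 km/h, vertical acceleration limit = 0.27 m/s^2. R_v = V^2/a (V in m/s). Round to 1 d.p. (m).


Convert speed: V = 213 / 3.6 = 59.1667 m/s
V^2 = 3500.6944 m^2/s^2
R_v = 3500.6944 / 0.27
R_v = 12965.5 m

12965.5


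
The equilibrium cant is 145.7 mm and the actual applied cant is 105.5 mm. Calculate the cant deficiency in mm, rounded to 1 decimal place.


Cant deficiency = equilibrium cant - actual cant
CD = 145.7 - 105.5
CD = 40.2 mm

40.2


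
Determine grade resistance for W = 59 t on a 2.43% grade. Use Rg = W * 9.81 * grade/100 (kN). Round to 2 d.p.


Rg = W * 9.81 * grade / 100
Rg = 59 * 9.81 * 2.43 / 100
Rg = 578.79 * 0.0243
Rg = 14.06 kN

14.06


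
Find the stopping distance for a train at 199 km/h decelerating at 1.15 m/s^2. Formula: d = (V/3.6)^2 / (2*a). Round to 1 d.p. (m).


Convert speed: V = 199 / 3.6 = 55.2778 m/s
V^2 = 3055.6327
d = 3055.6327 / (2 * 1.15)
d = 3055.6327 / 2.3
d = 1328.5 m

1328.5


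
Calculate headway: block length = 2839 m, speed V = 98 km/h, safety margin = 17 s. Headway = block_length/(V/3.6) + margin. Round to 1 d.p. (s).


V = 98 / 3.6 = 27.2222 m/s
Block traversal time = 2839 / 27.2222 = 104.2898 s
Headway = 104.2898 + 17
Headway = 121.3 s

121.3


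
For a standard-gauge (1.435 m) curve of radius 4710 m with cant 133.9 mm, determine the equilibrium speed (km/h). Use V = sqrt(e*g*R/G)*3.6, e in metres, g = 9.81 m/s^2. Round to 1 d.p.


Convert cant: e = 133.9 mm = 0.1339 m
V_ms = sqrt(0.1339 * 9.81 * 4710 / 1.435)
V_ms = sqrt(4311.402711) = 65.6613 m/s
V = 65.6613 * 3.6 = 236.4 km/h

236.4


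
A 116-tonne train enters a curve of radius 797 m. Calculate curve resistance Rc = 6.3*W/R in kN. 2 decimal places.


Rc = 6.3 * W / R
Rc = 6.3 * 116 / 797
Rc = 730.8 / 797
Rc = 0.92 kN

0.92


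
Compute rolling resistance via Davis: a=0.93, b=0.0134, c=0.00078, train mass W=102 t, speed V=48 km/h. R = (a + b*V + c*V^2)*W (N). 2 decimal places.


b*V = 0.0134 * 48 = 0.6432
c*V^2 = 0.00078 * 2304 = 1.79712
R_per_t = 0.93 + 0.6432 + 1.79712 = 3.37032 N/t
R_total = 3.37032 * 102 = 343.77 N

343.77


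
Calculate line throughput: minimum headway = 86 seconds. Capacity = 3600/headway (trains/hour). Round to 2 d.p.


Capacity = 3600 / headway
Capacity = 3600 / 86
Capacity = 41.86 trains/hour

41.86


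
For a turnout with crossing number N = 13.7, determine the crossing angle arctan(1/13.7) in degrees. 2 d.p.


1/N = 1/13.7 = 0.072993
angle = arctan(0.072993) = 0.072863 rad
angle = 0.072863 * 180/pi = 4.17 degrees

4.17


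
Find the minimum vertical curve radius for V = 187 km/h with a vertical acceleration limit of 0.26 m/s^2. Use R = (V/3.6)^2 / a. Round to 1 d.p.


Convert speed: V = 187 / 3.6 = 51.9444 m/s
V^2 = 2698.2253 m^2/s^2
R_v = 2698.2253 / 0.26
R_v = 10377.8 m

10377.8


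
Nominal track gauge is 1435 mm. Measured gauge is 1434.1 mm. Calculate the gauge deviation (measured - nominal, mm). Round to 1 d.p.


Deviation = measured - nominal
Deviation = 1434.1 - 1435
Deviation = -0.9 mm

-0.9


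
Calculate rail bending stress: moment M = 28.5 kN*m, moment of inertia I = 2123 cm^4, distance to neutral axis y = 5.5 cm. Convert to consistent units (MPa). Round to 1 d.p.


Convert units:
M = 28.5 kN*m = 28500000 N*mm
y = 5.5 cm = 55 mm
I = 2123 cm^4 = 21230000 mm^4
sigma = 28500000 * 55 / 21230000
sigma = 73.8 MPa

73.8


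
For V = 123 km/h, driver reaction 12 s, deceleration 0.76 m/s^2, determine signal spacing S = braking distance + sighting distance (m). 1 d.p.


V = 123 / 3.6 = 34.1667 m/s
Braking distance = 34.1667^2 / (2*0.76) = 768.0007 m
Sighting distance = 34.1667 * 12 = 410.0 m
S = 768.0007 + 410.0 = 1178.0 m

1178.0


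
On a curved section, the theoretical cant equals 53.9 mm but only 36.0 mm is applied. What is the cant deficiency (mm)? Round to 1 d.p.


Cant deficiency = equilibrium cant - actual cant
CD = 53.9 - 36.0
CD = 17.9 mm

17.9


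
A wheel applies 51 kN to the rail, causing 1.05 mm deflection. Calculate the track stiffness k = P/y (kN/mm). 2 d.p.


Track stiffness k = P / y
k = 51 / 1.05
k = 48.57 kN/mm

48.57


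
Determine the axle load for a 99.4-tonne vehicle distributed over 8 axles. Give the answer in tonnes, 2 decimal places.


Load per axle = total weight / number of axles
Load = 99.4 / 8
Load = 12.43 tonnes

12.43


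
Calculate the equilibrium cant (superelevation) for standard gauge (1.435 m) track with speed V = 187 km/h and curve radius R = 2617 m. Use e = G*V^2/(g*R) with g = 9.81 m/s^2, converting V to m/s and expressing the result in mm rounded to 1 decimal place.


Convert speed: V = 187 / 3.6 = 51.9444 m/s
Apply formula: e = 1.435 * 51.9444^2 / (9.81 * 2617)
e = 1.435 * 2698.2253 / 25672.77
e = 0.150819 m = 150.8 mm

150.8


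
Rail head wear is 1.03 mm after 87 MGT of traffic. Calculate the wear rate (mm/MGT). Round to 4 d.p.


Wear rate = total wear / cumulative tonnage
Rate = 1.03 / 87
Rate = 0.0118 mm/MGT

0.0118


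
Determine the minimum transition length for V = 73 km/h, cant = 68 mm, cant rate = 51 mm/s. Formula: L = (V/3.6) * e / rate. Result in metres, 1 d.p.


Convert speed: V = 73 / 3.6 = 20.2778 m/s
L = 20.2778 * 68 / 51
L = 1378.8889 / 51
L = 27.0 m

27.0


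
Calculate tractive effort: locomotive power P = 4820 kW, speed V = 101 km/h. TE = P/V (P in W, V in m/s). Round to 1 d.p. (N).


Convert: P = 4820 kW = 4820000 W
V = 101 / 3.6 = 28.0556 m/s
TE = 4820000 / 28.0556
TE = 171802.0 N

171802.0


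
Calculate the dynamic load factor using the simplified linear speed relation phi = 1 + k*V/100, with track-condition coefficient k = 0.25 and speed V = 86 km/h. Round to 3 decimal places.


phi = 1 + k * V / 100
phi = 1 + 0.25 * 86 / 100
phi = 1 + 0.215
phi = 1.215

1.215


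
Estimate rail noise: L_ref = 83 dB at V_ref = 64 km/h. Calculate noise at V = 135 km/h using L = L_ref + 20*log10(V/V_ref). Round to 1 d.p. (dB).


V/V_ref = 135 / 64 = 2.109375
log10(2.109375) = 0.324154
20 * 0.324154 = 6.4831
L = 83 + 6.4831 = 89.5 dB

89.5


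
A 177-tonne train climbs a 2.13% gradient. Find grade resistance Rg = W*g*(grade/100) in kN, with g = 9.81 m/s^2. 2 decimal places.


Rg = W * 9.81 * grade / 100
Rg = 177 * 9.81 * 2.13 / 100
Rg = 1736.37 * 0.0213
Rg = 36.98 kN

36.98


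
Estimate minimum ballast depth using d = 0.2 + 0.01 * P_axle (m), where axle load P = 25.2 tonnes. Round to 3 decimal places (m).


d = 0.2 + 0.01 * 25.2
d = 0.2 + 0.252
d = 0.452 m

0.452


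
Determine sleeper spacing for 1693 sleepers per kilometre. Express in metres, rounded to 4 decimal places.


Spacing = 1000 m / number of sleepers
Spacing = 1000 / 1693
Spacing = 0.5907 m

0.5907


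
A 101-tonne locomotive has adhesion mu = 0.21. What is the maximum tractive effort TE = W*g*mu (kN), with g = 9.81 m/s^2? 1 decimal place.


TE_max = W * g * mu
TE_max = 101 * 9.81 * 0.21
TE_max = 990.81 * 0.21
TE_max = 208.1 kN

208.1


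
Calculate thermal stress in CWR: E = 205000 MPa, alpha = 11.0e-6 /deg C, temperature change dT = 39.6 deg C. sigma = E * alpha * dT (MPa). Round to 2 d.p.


sigma = E * alpha * dT
sigma = 205000 * 11.0e-6 * 39.6
sigma = 2.255 * 39.6
sigma = 89.30 MPa

89.30


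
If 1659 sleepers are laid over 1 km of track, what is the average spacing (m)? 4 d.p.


Spacing = 1000 m / number of sleepers
Spacing = 1000 / 1659
Spacing = 0.6028 m

0.6028


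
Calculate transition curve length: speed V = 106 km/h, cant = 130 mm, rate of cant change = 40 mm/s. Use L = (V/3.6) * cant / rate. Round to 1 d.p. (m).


Convert speed: V = 106 / 3.6 = 29.4444 m/s
L = 29.4444 * 130 / 40
L = 3827.7778 / 40
L = 95.7 m

95.7


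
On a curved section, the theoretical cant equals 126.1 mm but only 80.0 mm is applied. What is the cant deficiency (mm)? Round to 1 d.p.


Cant deficiency = equilibrium cant - actual cant
CD = 126.1 - 80.0
CD = 46.1 mm

46.1


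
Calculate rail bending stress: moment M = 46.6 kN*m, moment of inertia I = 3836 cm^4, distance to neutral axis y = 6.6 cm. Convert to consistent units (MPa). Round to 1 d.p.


Convert units:
M = 46.6 kN*m = 46600000 N*mm
y = 6.6 cm = 66 mm
I = 3836 cm^4 = 38360000 mm^4
sigma = 46600000 * 66 / 38360000
sigma = 80.2 MPa

80.2


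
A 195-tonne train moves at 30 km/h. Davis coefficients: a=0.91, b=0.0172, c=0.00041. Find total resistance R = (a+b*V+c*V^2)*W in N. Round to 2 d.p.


b*V = 0.0172 * 30 = 0.516
c*V^2 = 0.00041 * 900 = 0.369
R_per_t = 0.91 + 0.516 + 0.369 = 1.795 N/t
R_total = 1.795 * 195 = 350.03 N

350.03


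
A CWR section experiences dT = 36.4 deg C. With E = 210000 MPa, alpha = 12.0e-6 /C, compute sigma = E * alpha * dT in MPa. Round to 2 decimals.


sigma = E * alpha * dT
sigma = 210000 * 12.0e-6 * 36.4
sigma = 2.52 * 36.4
sigma = 91.73 MPa

91.73


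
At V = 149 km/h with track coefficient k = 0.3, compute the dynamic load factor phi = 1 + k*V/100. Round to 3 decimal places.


phi = 1 + k * V / 100
phi = 1 + 0.3 * 149 / 100
phi = 1 + 0.447
phi = 1.447

1.447


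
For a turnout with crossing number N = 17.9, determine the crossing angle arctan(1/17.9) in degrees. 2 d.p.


1/N = 1/17.9 = 0.055866
angle = arctan(0.055866) = 0.055808 rad
angle = 0.055808 * 180/pi = 3.20 degrees

3.20


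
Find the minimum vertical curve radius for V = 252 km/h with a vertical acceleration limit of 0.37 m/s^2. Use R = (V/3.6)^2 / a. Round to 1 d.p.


Convert speed: V = 252 / 3.6 = 70.0 m/s
V^2 = 4900.0 m^2/s^2
R_v = 4900.0 / 0.37
R_v = 13243.2 m

13243.2


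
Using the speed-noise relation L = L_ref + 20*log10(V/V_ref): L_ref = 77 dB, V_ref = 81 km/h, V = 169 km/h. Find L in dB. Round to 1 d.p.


V/V_ref = 169 / 81 = 2.08642
log10(2.08642) = 0.319402
20 * 0.319402 = 6.388
L = 77 + 6.388 = 83.4 dB

83.4


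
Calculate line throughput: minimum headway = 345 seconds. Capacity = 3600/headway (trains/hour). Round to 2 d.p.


Capacity = 3600 / headway
Capacity = 3600 / 345
Capacity = 10.43 trains/hour

10.43


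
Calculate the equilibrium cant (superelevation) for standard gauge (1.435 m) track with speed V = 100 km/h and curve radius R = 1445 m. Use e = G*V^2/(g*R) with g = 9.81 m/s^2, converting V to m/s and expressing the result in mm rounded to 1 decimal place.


Convert speed: V = 100 / 3.6 = 27.7778 m/s
Apply formula: e = 1.435 * 27.7778^2 / (9.81 * 1445)
e = 1.435 * 771.6049 / 14175.45
e = 0.078111 m = 78.1 mm

78.1


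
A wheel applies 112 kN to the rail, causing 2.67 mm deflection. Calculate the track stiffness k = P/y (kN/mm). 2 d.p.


Track stiffness k = P / y
k = 112 / 2.67
k = 41.95 kN/mm

41.95


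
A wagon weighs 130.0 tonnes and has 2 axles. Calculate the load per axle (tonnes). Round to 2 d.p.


Load per axle = total weight / number of axles
Load = 130.0 / 2
Load = 65.00 tonnes

65.00


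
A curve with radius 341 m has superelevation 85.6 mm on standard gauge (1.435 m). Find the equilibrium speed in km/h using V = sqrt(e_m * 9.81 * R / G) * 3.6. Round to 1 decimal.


Convert cant: e = 85.6 mm = 0.0856 m
V_ms = sqrt(0.0856 * 9.81 * 341 / 1.435)
V_ms = sqrt(199.547022) = 14.1261 m/s
V = 14.1261 * 3.6 = 50.9 km/h

50.9


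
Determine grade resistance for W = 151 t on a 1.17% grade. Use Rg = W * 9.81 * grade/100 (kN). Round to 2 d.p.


Rg = W * 9.81 * grade / 100
Rg = 151 * 9.81 * 1.17 / 100
Rg = 1481.31 * 0.0117
Rg = 17.33 kN

17.33


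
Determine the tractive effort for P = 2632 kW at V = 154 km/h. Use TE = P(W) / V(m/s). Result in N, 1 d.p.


Convert: P = 2632 kW = 2632000 W
V = 154 / 3.6 = 42.7778 m/s
TE = 2632000 / 42.7778
TE = 61527.3 N

61527.3


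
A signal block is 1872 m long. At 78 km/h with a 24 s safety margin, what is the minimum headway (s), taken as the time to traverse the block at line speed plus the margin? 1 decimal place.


V = 78 / 3.6 = 21.6667 m/s
Block traversal time = 1872 / 21.6667 = 86.4 s
Headway = 86.4 + 24
Headway = 110.4 s

110.4


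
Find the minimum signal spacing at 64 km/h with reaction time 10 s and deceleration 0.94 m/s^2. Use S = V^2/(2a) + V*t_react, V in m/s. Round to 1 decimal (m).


V = 64 / 3.6 = 17.7778 m/s
Braking distance = 17.7778^2 / (2*0.94) = 168.1114 m
Sighting distance = 17.7778 * 10 = 177.7778 m
S = 168.1114 + 177.7778 = 345.9 m

345.9


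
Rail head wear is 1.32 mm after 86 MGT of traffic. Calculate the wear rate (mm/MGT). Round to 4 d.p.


Wear rate = total wear / cumulative tonnage
Rate = 1.32 / 86
Rate = 0.0153 mm/MGT

0.0153


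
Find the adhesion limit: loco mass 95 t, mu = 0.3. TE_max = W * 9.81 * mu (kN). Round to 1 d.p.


TE_max = W * g * mu
TE_max = 95 * 9.81 * 0.3
TE_max = 931.95 * 0.3
TE_max = 279.6 kN

279.6


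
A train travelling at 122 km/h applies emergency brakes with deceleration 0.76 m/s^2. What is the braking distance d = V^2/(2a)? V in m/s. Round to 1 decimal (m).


Convert speed: V = 122 / 3.6 = 33.8889 m/s
V^2 = 1148.4568
d = 1148.4568 / (2 * 0.76)
d = 1148.4568 / 1.52
d = 755.6 m

755.6


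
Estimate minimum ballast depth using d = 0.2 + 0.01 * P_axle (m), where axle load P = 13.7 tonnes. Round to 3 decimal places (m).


d = 0.2 + 0.01 * 13.7
d = 0.2 + 0.137
d = 0.337 m

0.337


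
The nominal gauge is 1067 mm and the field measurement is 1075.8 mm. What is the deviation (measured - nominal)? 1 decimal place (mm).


Deviation = measured - nominal
Deviation = 1075.8 - 1067
Deviation = 8.8 mm

8.8


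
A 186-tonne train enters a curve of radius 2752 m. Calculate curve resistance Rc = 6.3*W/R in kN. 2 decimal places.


Rc = 6.3 * W / R
Rc = 6.3 * 186 / 2752
Rc = 1171.8 / 2752
Rc = 0.43 kN

0.43


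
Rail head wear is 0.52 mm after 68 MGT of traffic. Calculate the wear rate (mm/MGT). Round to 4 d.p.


Wear rate = total wear / cumulative tonnage
Rate = 0.52 / 68
Rate = 0.0076 mm/MGT

0.0076


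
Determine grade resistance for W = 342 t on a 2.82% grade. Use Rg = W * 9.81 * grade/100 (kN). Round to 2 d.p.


Rg = W * 9.81 * grade / 100
Rg = 342 * 9.81 * 2.82 / 100
Rg = 3355.02 * 0.0282
Rg = 94.61 kN

94.61


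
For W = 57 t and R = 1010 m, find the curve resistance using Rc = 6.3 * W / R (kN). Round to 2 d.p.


Rc = 6.3 * W / R
Rc = 6.3 * 57 / 1010
Rc = 359.1 / 1010
Rc = 0.36 kN

0.36


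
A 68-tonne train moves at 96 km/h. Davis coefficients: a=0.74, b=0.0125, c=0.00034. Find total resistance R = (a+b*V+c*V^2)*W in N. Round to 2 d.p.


b*V = 0.0125 * 96 = 1.2
c*V^2 = 0.00034 * 9216 = 3.13344
R_per_t = 0.74 + 1.2 + 3.13344 = 5.07344 N/t
R_total = 5.07344 * 68 = 344.99 N

344.99


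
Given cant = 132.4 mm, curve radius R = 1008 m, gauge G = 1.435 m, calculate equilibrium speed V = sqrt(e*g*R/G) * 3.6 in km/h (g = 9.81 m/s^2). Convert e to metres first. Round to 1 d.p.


Convert cant: e = 132.4 mm = 0.1324 m
V_ms = sqrt(0.1324 * 9.81 * 1008 / 1.435)
V_ms = sqrt(912.358712) = 30.2053 m/s
V = 30.2053 * 3.6 = 108.7 km/h

108.7


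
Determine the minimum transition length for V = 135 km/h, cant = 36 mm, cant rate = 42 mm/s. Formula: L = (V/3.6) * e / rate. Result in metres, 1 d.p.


Convert speed: V = 135 / 3.6 = 37.5 m/s
L = 37.5 * 36 / 42
L = 1350.0 / 42
L = 32.1 m

32.1


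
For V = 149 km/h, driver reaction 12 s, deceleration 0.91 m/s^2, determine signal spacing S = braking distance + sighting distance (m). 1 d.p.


V = 149 / 3.6 = 41.3889 m/s
Braking distance = 41.3889^2 / (2*0.91) = 941.2308 m
Sighting distance = 41.3889 * 12 = 496.6667 m
S = 941.2308 + 496.6667 = 1437.9 m

1437.9


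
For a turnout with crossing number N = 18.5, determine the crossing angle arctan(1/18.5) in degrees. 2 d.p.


1/N = 1/18.5 = 0.054054
angle = arctan(0.054054) = 0.054002 rad
angle = 0.054002 * 180/pi = 3.09 degrees

3.09


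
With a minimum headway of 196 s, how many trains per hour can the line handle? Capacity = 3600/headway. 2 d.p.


Capacity = 3600 / headway
Capacity = 3600 / 196
Capacity = 18.37 trains/hour

18.37


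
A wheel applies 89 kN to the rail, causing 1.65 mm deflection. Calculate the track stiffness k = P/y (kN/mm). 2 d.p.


Track stiffness k = P / y
k = 89 / 1.65
k = 53.94 kN/mm

53.94


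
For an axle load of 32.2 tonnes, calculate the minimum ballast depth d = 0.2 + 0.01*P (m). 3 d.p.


d = 0.2 + 0.01 * 32.2
d = 0.2 + 0.322
d = 0.522 m

0.522


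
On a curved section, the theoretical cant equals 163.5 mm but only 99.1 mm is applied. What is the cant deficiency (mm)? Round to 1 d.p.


Cant deficiency = equilibrium cant - actual cant
CD = 163.5 - 99.1
CD = 64.4 mm

64.4


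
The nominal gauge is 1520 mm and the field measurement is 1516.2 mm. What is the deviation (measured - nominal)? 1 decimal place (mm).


Deviation = measured - nominal
Deviation = 1516.2 - 1520
Deviation = -3.8 mm

-3.8


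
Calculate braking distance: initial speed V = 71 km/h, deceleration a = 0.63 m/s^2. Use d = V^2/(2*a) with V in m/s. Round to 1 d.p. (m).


Convert speed: V = 71 / 3.6 = 19.7222 m/s
V^2 = 388.966
d = 388.966 / (2 * 0.63)
d = 388.966 / 1.26
d = 308.7 m

308.7


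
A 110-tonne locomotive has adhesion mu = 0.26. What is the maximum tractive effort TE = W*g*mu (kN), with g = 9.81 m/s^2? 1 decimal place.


TE_max = W * g * mu
TE_max = 110 * 9.81 * 0.26
TE_max = 1079.1 * 0.26
TE_max = 280.6 kN

280.6


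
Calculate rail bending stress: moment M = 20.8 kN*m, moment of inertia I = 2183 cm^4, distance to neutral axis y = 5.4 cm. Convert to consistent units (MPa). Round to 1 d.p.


Convert units:
M = 20.8 kN*m = 20800000 N*mm
y = 5.4 cm = 54 mm
I = 2183 cm^4 = 21830000 mm^4
sigma = 20800000 * 54 / 21830000
sigma = 51.5 MPa

51.5


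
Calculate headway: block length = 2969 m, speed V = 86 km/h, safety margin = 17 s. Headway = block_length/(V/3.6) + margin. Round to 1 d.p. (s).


V = 86 / 3.6 = 23.8889 m/s
Block traversal time = 2969 / 23.8889 = 124.2837 s
Headway = 124.2837 + 17
Headway = 141.3 s

141.3


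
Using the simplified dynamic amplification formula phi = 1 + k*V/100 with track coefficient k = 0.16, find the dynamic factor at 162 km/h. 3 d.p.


phi = 1 + k * V / 100
phi = 1 + 0.16 * 162 / 100
phi = 1 + 0.2592
phi = 1.259

1.259


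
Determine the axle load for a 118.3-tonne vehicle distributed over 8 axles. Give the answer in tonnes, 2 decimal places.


Load per axle = total weight / number of axles
Load = 118.3 / 8
Load = 14.79 tonnes

14.79


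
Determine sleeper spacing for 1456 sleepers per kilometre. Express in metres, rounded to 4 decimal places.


Spacing = 1000 m / number of sleepers
Spacing = 1000 / 1456
Spacing = 0.6868 m

0.6868


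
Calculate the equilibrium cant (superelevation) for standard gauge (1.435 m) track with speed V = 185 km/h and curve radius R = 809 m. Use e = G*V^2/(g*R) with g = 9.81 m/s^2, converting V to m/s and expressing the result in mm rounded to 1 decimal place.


Convert speed: V = 185 / 3.6 = 51.3889 m/s
Apply formula: e = 1.435 * 51.3889^2 / (9.81 * 809)
e = 1.435 * 2640.8179 / 7936.29
e = 0.477499 m = 477.5 mm

477.5


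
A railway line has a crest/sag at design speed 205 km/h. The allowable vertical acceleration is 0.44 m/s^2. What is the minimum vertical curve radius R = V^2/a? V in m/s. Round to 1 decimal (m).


Convert speed: V = 205 / 3.6 = 56.9444 m/s
V^2 = 3242.6698 m^2/s^2
R_v = 3242.6698 / 0.44
R_v = 7369.7 m

7369.7


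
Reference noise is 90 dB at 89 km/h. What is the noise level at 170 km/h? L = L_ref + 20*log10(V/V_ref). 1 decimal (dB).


V/V_ref = 170 / 89 = 1.910112
log10(1.910112) = 0.281059
20 * 0.281059 = 5.6212
L = 90 + 5.6212 = 95.6 dB

95.6


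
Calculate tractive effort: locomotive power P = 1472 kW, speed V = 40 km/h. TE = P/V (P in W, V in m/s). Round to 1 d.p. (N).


Convert: P = 1472 kW = 1472000 W
V = 40 / 3.6 = 11.1111 m/s
TE = 1472000 / 11.1111
TE = 132480.0 N

132480.0


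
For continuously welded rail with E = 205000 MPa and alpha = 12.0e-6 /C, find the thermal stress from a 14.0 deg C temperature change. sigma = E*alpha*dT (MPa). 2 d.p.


sigma = E * alpha * dT
sigma = 205000 * 12.0e-6 * 14.0
sigma = 2.46 * 14.0
sigma = 34.44 MPa

34.44


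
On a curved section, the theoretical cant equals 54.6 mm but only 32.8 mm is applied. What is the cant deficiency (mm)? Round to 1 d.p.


Cant deficiency = equilibrium cant - actual cant
CD = 54.6 - 32.8
CD = 21.8 mm

21.8


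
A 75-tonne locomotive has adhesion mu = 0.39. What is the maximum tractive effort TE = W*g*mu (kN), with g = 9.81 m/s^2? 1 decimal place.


TE_max = W * g * mu
TE_max = 75 * 9.81 * 0.39
TE_max = 735.75 * 0.39
TE_max = 286.9 kN

286.9


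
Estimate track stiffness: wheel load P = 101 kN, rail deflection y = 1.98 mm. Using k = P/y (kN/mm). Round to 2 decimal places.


Track stiffness k = P / y
k = 101 / 1.98
k = 51.01 kN/mm

51.01


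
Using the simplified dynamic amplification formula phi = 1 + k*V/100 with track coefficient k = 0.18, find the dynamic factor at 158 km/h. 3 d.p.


phi = 1 + k * V / 100
phi = 1 + 0.18 * 158 / 100
phi = 1 + 0.2844
phi = 1.284

1.284


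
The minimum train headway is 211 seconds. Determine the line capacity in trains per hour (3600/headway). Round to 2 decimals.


Capacity = 3600 / headway
Capacity = 3600 / 211
Capacity = 17.06 trains/hour

17.06


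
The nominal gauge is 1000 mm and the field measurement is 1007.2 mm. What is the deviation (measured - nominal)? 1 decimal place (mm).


Deviation = measured - nominal
Deviation = 1007.2 - 1000
Deviation = 7.2 mm

7.2


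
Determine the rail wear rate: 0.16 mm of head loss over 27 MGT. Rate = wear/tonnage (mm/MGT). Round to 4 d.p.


Wear rate = total wear / cumulative tonnage
Rate = 0.16 / 27
Rate = 0.0059 mm/MGT

0.0059


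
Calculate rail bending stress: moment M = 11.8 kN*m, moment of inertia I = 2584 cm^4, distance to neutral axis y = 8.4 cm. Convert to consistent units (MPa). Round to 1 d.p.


Convert units:
M = 11.8 kN*m = 11800000 N*mm
y = 8.4 cm = 84 mm
I = 2584 cm^4 = 25840000 mm^4
sigma = 11800000 * 84 / 25840000
sigma = 38.4 MPa

38.4


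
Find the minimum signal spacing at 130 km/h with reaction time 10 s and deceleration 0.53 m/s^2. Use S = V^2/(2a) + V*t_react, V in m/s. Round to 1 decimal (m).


V = 130 / 3.6 = 36.1111 m/s
Braking distance = 36.1111^2 / (2*0.53) = 1230.2003 m
Sighting distance = 36.1111 * 10 = 361.1111 m
S = 1230.2003 + 361.1111 = 1591.3 m

1591.3


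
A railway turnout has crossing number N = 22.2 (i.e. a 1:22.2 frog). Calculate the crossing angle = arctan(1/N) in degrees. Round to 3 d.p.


1/N = 1/22.2 = 0.045045
angle = arctan(0.045045) = 0.045015 rad
angle = 0.045015 * 180/pi = 2.579 degrees

2.579


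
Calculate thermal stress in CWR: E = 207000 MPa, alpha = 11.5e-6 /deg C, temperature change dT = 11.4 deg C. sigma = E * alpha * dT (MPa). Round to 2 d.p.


sigma = E * alpha * dT
sigma = 207000 * 11.5e-6 * 11.4
sigma = 2.3805 * 11.4
sigma = 27.14 MPa

27.14


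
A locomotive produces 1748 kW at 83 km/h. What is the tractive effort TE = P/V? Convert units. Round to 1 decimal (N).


Convert: P = 1748 kW = 1748000 W
V = 83 / 3.6 = 23.0556 m/s
TE = 1748000 / 23.0556
TE = 75816.9 N

75816.9


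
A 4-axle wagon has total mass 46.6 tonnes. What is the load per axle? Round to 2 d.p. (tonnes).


Load per axle = total weight / number of axles
Load = 46.6 / 4
Load = 11.65 tonnes

11.65
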